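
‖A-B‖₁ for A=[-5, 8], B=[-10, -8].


d = |-5+ 10| + |8+ 8|
  = 5 + 16
  = 21

21


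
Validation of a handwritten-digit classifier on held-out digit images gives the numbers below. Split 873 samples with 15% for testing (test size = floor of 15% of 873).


Test = ⌊873·15/100⌋ = 130
Train = 873 - 130 = 743

Train: 743, Test: 130


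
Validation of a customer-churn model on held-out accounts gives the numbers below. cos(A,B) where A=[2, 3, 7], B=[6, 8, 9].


A·B = 2·6 + 3·8 + 7·9 = 99
‖A‖ = √62 = 7.874, ‖B‖ = √181 = 13.4536
cos = 99/(√62·√181) = 99/√11222 = 0.9345

0.9345


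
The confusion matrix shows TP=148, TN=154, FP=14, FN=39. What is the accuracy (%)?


Accuracy = (TP+TN)/(TP+TN+FP+FN)
= (148+154)/(355)
= 302/355 = 85.07%

85.07%


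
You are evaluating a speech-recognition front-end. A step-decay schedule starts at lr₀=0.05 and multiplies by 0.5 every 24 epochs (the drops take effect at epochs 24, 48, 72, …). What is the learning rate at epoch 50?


n_drops = ⌊50/24⌋ = 2
lr = 0.05·0.5^2 = 0.05·0.25 = 0.0125

0.0125


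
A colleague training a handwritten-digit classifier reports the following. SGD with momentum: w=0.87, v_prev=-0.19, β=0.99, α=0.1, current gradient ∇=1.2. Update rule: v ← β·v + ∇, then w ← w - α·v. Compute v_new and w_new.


v_new = 0.99·-0.19 + 1.2 = -0.1881 + 1.2 = 1.0119
w_new = 0.87 - 0.1·1.0119 = 0.87 - 0.10119 = 0.76881

v_new=1.0119, w_new=0.76881


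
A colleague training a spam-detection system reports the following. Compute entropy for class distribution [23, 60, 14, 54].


Probabilities: [23/151, 60/151, 14/151, 54/151] ≈ [0.1523, 0.3974, 0.0927, 0.3576]
H = -((23/151)·log₂(23/151) + (60/151)·log₂(60/151) + (14/151)·log₂(14/151) + (54/151)·log₂(54/151))
  = 1.7912 bits

1.7912 bits


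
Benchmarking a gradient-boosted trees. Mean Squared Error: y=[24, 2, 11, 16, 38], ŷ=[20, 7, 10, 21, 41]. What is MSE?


Squared errors: (24-20)²=16, (2-7)²=25, (11-10)²=1, (16-21)²=25, (38-41)²=9
Sum = 76
MSE = 76/5 = 76/5

76/5


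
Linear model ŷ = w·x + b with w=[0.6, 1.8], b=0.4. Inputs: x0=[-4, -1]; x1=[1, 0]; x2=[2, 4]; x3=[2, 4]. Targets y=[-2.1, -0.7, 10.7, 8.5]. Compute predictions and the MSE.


ŷ0 = (0.6)·(-4) + (1.8)·(-1) + 0.4 = -3.8
ŷ1 = (0.6)·(1) + (1.8)·(0) + 0.4 = 1.0
ŷ2 = (0.6)·(2) + (1.8)·(4) + 0.4 = 8.8
ŷ3 = (0.6)·(2) + (1.8)·(4) + 0.4 = 8.8
errors² = [2.89, 2.89, 3.61, 0.09]
MSE = 9.4800/4 = 2.37

2.37


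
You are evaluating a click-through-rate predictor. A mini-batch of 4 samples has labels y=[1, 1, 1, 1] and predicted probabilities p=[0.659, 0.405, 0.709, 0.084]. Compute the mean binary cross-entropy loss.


L[0] = -ln(0.659) = 0.417
L[1] = -ln(0.405) = 0.9039
L[2] = -ln(0.709) = 0.3439
L[3] = -ln(0.084) = 2.4769
mean = (0.417 + 0.9039 + 0.3439 + 2.4769)/4 = 1.0354

1.0354


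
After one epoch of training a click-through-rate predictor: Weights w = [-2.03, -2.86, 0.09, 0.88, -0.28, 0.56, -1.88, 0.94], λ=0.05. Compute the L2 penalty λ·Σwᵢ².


‖w‖₂² = (-2.03)² + (-2.86)² + (0.09)² + (0.88)² + (-0.28)² + (0.56)² + (-1.88)² + (0.94)²
     = 4.1209 + 8.1796 + 0.0081 + 0.7744 + 0.0784 + 0.3136 + 3.5344 + 0.8836
     = 17.893
λ·‖w‖₂² = 0.05·17.893 = 0.89465

0.89465


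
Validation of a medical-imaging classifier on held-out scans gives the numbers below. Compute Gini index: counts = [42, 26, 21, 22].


Probabilities: [42/111, 26/111, 21/111, 22/111] ≈ [0.3784, 0.2342, 0.1892, 0.1982]
Σpᵢ² = (1764 + 676 + 441 + 484)/111² = 3365/12321
Gini = 1 - Σpᵢ² = 1 - 3365/12321 = 0.7269

0.7269


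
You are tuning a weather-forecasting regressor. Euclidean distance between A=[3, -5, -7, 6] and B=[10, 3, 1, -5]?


d = √((3-10)² + (-5-3)² + (-7-1)² + (6+ 5)²)
  = √(49 + 64 + 64 + 121)
  = √298 = 17.2627

17.2627


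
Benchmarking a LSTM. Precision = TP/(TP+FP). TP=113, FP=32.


Precision = TP/(TP+FP)
= 113/(113+32)
= 113/145 = 77.93%

77.93%


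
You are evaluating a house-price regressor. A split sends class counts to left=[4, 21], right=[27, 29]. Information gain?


Parent = [31, 50], H_parent = 0.9599
H_left = 0.6343 (n=25), H_right = 0.9991 (n=56)
H_children = (25/81)·0.6343 + (56/81)·0.9991 = 0.8865
IG = 0.9599 - 0.8865 = 0.0734

0.0734


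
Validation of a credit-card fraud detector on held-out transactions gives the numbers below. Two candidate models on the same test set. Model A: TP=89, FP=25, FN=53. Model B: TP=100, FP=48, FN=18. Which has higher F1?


Model A: P=89/114=0.7807, R=89/142=0.6268, F1=2PR/(P+R)=2TP/(2TP+FP+FN)=178/256=0.6953
Model B: P=100/148=0.6757, R=100/118=0.8475, F1=2PR/(P+R)=2TP/(2TP+FP+FN)=200/266=0.7519
0.6953 < 0.7519 → Model B

Model B


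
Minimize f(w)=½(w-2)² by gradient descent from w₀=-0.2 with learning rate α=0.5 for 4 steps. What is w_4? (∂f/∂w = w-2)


step 1: grad = -0.2-2 = -2.2; w = -0.2 - 0.5·(-2.2) = 0.9
step 2: grad = 0.9-2 = -1.1; w = 0.9 - 0.5·(-1.1) = 1.45
step 3: grad = 1.45-2 = -0.55; w = 1.45 - 0.5·(-0.55) = 1.725
step 4: grad = 1.725-2 = -0.275; w = 1.725 - 0.5·(-0.275) = 1.8625

1.8625


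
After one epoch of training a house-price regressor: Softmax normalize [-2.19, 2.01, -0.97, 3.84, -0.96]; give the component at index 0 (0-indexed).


Exponentials: e^-2.19=0.1119, e^2.01=7.4633, e^-0.97=0.3791, e^3.84=46.5255, e^-0.96=0.3829
Sum = 54.8627
Softmax = [0.002, 0.136, 0.0069, 0.848, 0.007]
p[0] = 0.1119/54.8627 = 0.002

0.002


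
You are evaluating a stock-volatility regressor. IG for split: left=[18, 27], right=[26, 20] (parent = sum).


Parent = [44, 47], H_parent = 0.9992
H_left = 0.971 (n=45), H_right = 0.9877 (n=46)
H_children = (45/91)·0.971 + (46/91)·0.9877 = 0.9794
IG = 0.9992 - 0.9794 = 0.0198

0.0198


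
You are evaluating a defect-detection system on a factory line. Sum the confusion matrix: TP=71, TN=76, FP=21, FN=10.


Total = TP + TN + FP + FN
= 71 + 76 + 21 + 10
= 178
(Predicted positive: 92, predicted negative: 86)

178


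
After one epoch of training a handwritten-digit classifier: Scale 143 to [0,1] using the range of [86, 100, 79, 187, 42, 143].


min=42, max=187
(143-42)/(187-42) = 101/145 = 0.6966

0.6966


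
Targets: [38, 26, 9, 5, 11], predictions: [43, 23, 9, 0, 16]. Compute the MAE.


Absolute errors: |38-43|=5, |26-23|=3, |9-9|=0, |5-0|=5, |11-16|=5
Sum = 18
MAE = 18/5 = 18/5

18/5


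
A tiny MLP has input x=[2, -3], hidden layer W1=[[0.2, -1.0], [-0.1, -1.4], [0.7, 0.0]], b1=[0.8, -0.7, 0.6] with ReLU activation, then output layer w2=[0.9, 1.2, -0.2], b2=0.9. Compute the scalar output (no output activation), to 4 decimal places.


z1[0] = (0.2)·(2) + (-1.0)·(-3) + 0.8 = 4.2
z1[1] = (-0.1)·(2) + (-1.4)·(-3) - 0.7 = 3.3
z1[2] = (0.7)·(2) + (0.0)·(-3) + 0.6 = 2.0
h = ReLU(z1) = [4.2, 3.3, 2.0]
output = (0.9)·(4.2) + (1.2)·(3.3) + (-0.2)·(2.0) + 0.9 = 8.24

8.24


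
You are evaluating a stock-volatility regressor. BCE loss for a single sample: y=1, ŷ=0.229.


BCE = -[y·ln(p) + (1-y)·ln(1-p)]
= -1·ln(0.229) - 0
= -ln(0.229) = 1.474

1.474


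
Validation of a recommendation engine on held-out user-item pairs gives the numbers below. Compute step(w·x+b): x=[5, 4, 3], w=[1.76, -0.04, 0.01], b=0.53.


z = (5)·(1.76) + (4)·(-0.04) + (3)·(0.01) + 0.53
  = 9.2
step(z) = 1 (z≥0)

1


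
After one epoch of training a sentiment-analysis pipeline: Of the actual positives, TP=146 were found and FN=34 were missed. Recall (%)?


Recall = TP/(TP+FN)
= 146/(146+34)
= 146/180 = 81.11%

81.11%


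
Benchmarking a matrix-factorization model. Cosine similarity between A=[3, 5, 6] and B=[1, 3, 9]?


A·B = 3·1 + 5·3 + 6·9 = 72
‖A‖ = √70 = 8.3666, ‖B‖ = √91 = 9.5394
cos = 72/(√70·√91) = 72/√6370 = 0.9021

0.9021


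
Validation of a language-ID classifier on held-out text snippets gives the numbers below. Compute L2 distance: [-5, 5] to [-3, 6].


d = √((-5+ 3)² + (5-6)²)
  = √(4 + 1)
  = √5 = 2.2361

2.2361


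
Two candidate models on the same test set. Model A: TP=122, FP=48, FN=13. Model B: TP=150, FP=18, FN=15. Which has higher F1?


Model A: P=122/170=0.7176, R=122/135=0.9037, F1=2PR/(P+R)=2TP/(2TP+FP+FN)=244/305=0.8
Model B: P=150/168=0.8929, R=150/165=0.9091, F1=2PR/(P+R)=2TP/(2TP+FP+FN)=300/333=0.9009
0.8 < 0.9009 → Model B

Model B


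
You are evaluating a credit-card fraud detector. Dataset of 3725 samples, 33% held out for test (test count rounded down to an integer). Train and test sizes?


Test = ⌊3725·33/100⌋ = 1229
Train = 3725 - 1229 = 2496

Train: 2496, Test: 1229


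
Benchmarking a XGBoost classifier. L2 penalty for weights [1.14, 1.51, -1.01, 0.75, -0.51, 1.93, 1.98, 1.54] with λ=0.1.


‖w‖₂² = (1.14)² + (1.51)² + (-1.01)² + (0.75)² + (-0.51)² + (1.93)² + (1.98)² + (1.54)²
     = 1.2996 + 2.2801 + 1.0201 + 0.5625 + 0.2601 + 3.7249 + 3.9204 + 2.3716
     = 15.4393
λ·‖w‖₂² = 0.1·15.4393 = 1.54393

1.54393


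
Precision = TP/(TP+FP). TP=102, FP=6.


Precision = TP/(TP+FP)
= 102/(102+6)
= 102/108 = 94.44%

94.44%


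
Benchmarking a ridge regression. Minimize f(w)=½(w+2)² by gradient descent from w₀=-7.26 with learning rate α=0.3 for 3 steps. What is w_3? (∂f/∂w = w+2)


step 1: grad = -7.26+2 = -5.26; w = -7.26 - 0.3·(-5.26) = -5.682
step 2: grad = -5.682+2 = -3.682; w = -5.682 - 0.3·(-3.682) = -4.5774
step 3: grad = -4.5774+2 = -2.5774; w = -4.5774 - 0.3·(-2.5774) = -3.80418

-3.80418


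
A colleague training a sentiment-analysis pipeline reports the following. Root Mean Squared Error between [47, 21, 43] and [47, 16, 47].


MSE = 41/3 = 13.6667
RMSE = √(41/3) = 3.6968

3.6968


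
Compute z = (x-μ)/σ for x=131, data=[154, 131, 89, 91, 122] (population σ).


μ = 117.4, σ = 24.6949
z = (131 - 117.4)/24.6949 = 0.5507

0.5507


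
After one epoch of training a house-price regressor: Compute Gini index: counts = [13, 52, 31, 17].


Probabilities: [13/113, 52/113, 31/113, 17/113] ≈ [0.115, 0.4602, 0.2743, 0.1504]
Σpᵢ² = (169 + 2704 + 961 + 289)/113² = 4123/12769
Gini = 1 - Σpᵢ² = 1 - 4123/12769 = 0.6771

0.6771


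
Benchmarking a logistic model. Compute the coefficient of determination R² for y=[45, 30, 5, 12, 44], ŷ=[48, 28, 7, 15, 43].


ȳ = 27.2
SS_res = Σ(y-ŷ)² = 27
SS_tot = Σ(y-ȳ)² = 1330.8
R² = 1 - SS_res/SS_tot = 1 - 0.0203 = 0.9797

0.9797


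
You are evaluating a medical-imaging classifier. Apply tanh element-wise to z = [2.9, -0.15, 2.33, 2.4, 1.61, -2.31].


tanh(2.9) = 0.994
tanh(-0.15) = -0.1489
tanh(2.33) = 0.9812
tanh(2.4) = 0.9837
tanh(1.61) = 0.9232
tanh(-2.31) = -0.9805
result = [0.994, -0.1489, 0.9812, 0.9837, 0.9232, -0.9805]

[0.994, -0.1489, 0.9812, 0.9837, 0.9232, -0.9805]


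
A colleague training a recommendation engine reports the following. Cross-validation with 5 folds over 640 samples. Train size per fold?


Fold size = 640/5 = 128
Training per fold = 640 - 128 = 512

512


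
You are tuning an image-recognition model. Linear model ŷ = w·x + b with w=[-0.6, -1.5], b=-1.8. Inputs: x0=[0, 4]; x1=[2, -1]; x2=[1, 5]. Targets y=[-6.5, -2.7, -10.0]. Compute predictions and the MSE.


ŷ0 = (-0.6)·(0) + (-1.5)·(4) - 1.8 = -7.8
ŷ1 = (-0.6)·(2) + (-1.5)·(-1) - 1.8 = -1.5
ŷ2 = (-0.6)·(1) + (-1.5)·(5) - 1.8 = -9.9
errors² = [1.69, 1.44, 0.01]
MSE = 3.1400/3 = 1.0467

1.0467


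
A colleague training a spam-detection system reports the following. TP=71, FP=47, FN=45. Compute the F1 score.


Precision = 71/118 = 0.6017
Recall = 71/116 = 0.6121
F1 = 2·P·R/(P+R) = 2·TP/(2·TP+FP+FN) = 142/(142+47+45) = 142/234 = 0.6068

0.6068


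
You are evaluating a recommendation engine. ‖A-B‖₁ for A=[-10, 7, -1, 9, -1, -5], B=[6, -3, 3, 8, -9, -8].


d = |-10-6| + |7+ 3| + |-1-3| + |9-8| + |-1+ 9| + |-5+ 8|
  = 16 + 10 + 4 + 1 + 8 + 3
  = 42

42


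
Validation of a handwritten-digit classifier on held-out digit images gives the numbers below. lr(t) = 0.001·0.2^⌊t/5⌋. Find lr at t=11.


n_drops = ⌊11/5⌋ = 2
lr = 0.001·0.2^2 = 0.001·0.04 = 0.00004

0.00004


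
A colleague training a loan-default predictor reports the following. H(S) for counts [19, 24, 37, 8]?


Probabilities: [19/88, 24/88, 37/88, 8/88] ≈ [0.2159, 0.2727, 0.4205, 0.0909]
H = -((19/88)·log₂(19/88) + (24/88)·log₂(24/88) + (37/88)·log₂(37/88) + (8/88)·log₂(8/88))
  = 1.8288 bits

1.8288 bits


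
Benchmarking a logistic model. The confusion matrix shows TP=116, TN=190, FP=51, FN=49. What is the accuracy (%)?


Accuracy = (TP+TN)/(TP+TN+FP+FN)
= (116+190)/(406)
= 306/406 = 75.37%

75.37%


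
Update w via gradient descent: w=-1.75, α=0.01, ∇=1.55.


w_new = w - α·∇
= -1.75 - 0.01·1.55
= -1.75 - 0.0155
= -1.7655

-1.7655


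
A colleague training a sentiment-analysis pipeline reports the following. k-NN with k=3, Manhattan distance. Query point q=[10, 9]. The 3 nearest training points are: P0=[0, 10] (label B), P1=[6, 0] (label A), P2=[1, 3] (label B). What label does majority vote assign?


d(q,P0) = 11  (label B)
d(q,P1) = 13  (label A)
d(q,P2) = 15  (label B)
Votes: A=1, B=2
Majority → B

B


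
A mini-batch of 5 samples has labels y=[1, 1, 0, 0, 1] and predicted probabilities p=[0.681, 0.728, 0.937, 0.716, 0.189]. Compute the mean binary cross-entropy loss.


L[0] = -ln(0.681) = 0.3842
L[1] = -ln(0.728) = 0.3175
L[2] = -ln(1-0.937) = -ln(0.063) = 2.7646
L[3] = -ln(1-0.716) = -ln(0.284) = 1.2588
L[4] = -ln(0.189) = 1.666
mean = (0.3842 + 0.3175 + 2.7646 + 1.2588 + 1.666)/5 = 1.2782

1.2782


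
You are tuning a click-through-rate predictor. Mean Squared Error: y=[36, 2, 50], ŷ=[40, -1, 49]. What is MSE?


Squared errors: (36-40)²=16, (2+ 1)²=9, (50-49)²=1
Sum = 26
MSE = 26/3 = 26/3

26/3


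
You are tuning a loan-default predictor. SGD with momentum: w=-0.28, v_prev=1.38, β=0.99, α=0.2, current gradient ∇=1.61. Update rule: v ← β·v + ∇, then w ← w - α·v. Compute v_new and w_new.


v_new = 0.99·1.38 + 1.61 = 1.3662 + 1.61 = 2.9762
w_new = -0.28 - 0.2·2.9762 = -0.28 - 0.59524 = -0.87524

v_new=2.9762, w_new=-0.87524


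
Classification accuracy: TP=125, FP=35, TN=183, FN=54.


Accuracy = (TP+TN)/(TP+TN+FP+FN)
= (125+183)/(397)
= 308/397 = 77.58%

77.58%


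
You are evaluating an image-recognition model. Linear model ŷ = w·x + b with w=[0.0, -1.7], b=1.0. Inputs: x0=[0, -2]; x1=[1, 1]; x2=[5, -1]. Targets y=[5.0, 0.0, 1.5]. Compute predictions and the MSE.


ŷ0 = (0.0)·(0) + (-1.7)·(-2) + 1.0 = 4.4
ŷ1 = (0.0)·(1) + (-1.7)·(1) + 1.0 = -0.7
ŷ2 = (0.0)·(5) + (-1.7)·(-1) + 1.0 = 2.7
errors² = [0.36, 0.49, 1.44]
MSE = 2.2900/3 = 0.7633

0.7633


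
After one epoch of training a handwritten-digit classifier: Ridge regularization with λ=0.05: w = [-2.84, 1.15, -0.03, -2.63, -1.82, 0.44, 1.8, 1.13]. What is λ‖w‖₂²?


‖w‖₂² = (-2.84)² + (1.15)² + (-0.03)² + (-2.63)² + (-1.82)² + (0.44)² + (1.8)² + (1.13)²
     = 8.0656 + 1.3225 + 0.0009 + 6.9169 + 3.3124 + 0.1936 + 3.24 + 1.2769
     = 24.3288
λ·‖w‖₂² = 0.05·24.3288 = 1.21644

1.21644


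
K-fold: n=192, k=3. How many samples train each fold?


Fold size = 192/3 = 64
Training per fold = 192 - 64 = 128

128


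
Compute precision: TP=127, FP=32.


Precision = TP/(TP+FP)
= 127/(127+32)
= 127/159 = 79.87%

79.87%


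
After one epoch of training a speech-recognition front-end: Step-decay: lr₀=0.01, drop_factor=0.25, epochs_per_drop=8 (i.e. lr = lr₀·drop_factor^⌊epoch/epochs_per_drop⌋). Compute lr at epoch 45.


n_drops = ⌊45/8⌋ = 5
lr = 0.01·0.25^5 = 0.01·0.0009765625 = 0.000009765625

0.000009765625


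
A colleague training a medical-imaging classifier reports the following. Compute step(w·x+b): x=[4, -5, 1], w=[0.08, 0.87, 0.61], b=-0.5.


z = (4)·(0.08) + (-5)·(0.87) + (1)·(0.61) - 0.5
  = -3.92
step(z) = 0 (z<0)

0


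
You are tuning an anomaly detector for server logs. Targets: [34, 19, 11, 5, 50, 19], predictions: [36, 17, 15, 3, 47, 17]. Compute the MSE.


Squared errors: (34-36)²=4, (19-17)²=4, (11-15)²=16, (5-3)²=4, (50-47)²=9, (19-17)²=4
Sum = 41
MSE = 41/6 = 41/6

41/6


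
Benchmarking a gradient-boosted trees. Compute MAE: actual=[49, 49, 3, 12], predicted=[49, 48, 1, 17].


Absolute errors: |49-49|=0, |49-48|=1, |3-1|=2, |12-17|=5
Sum = 8
MAE = 8/4 = 2

2


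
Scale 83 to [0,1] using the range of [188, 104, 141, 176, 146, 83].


min=83, max=188
(83-83)/(188-83) = 0/105 = 0.0

0.0


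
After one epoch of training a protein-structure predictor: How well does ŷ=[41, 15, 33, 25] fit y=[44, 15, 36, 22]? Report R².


ȳ = 29.25
SS_res = Σ(y-ŷ)² = 27
SS_tot = Σ(y-ȳ)² = 518.75
R² = 1 - SS_res/SS_tot = 1 - 0.052 = 0.948

0.948


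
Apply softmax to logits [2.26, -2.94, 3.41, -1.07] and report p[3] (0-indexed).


Exponentials: e^2.26=9.5831, e^-2.94=0.0529, e^3.41=30.2652, e^-1.07=0.343
Sum = 40.2442
Softmax = [0.2381, 0.0013, 0.752, 0.0085]
p[3] = 0.343/40.2442 = 0.0085

0.0085


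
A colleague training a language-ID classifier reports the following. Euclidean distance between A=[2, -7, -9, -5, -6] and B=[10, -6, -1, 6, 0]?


d = √((2-10)² + (-7+ 6)² + (-9+ 1)² + (-5-6)² + (-6-0)²)
  = √(64 + 1 + 64 + 121 + 36)
  = √286 = 16.9115

16.9115


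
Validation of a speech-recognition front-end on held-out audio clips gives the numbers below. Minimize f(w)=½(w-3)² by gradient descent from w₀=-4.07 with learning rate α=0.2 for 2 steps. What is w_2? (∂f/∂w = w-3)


step 1: grad = -4.07-3 = -7.07; w = -4.07 - 0.2·(-7.07) = -2.656
step 2: grad = -2.656-3 = -5.656; w = -2.656 - 0.2·(-5.656) = -1.5248

-1.5248


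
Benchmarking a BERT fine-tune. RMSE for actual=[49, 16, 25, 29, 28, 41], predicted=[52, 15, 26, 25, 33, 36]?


MSE = 77/6 = 12.8333
RMSE = √(77/6) = 3.5824

3.5824


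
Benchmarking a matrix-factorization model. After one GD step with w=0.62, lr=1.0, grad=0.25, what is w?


w_new = w - α·∇
= 0.62 - 1.0·0.25
= 0.62 - 0.25
= 0.37

0.37


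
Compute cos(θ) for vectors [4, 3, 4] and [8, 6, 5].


A·B = 4·8 + 3·6 + 4·5 = 70
‖A‖ = √41 = 6.4031, ‖B‖ = √125 = 11.1803
cos = 70/(√41·√125) = 70/√5125 = 0.9778

0.9778


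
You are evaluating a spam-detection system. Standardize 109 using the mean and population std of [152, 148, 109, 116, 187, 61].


μ = 128.8333, σ = 39.6796
z = (109 - 128.8333)/39.6796 = -0.4998

-0.4998


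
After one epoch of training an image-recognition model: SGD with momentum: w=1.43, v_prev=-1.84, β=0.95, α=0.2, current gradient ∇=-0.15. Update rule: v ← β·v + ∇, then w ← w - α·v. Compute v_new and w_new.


v_new = 0.95·-1.84 - 0.15 = -1.748 - 0.15 = -1.898
w_new = 1.43 - 0.2·-1.898 = 1.43 + 0.3796 = 1.8096

v_new=-1.898, w_new=1.8096


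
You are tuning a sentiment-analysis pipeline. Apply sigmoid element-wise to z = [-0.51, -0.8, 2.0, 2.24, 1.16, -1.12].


σ(-0.51) = 1/(1+e^0.51) = 0.3752
σ(-0.8) = 1/(1+e^0.8) = 0.31
σ(2.0) = 1/(1+e^-2.0) = 0.8808
σ(2.24) = 1/(1+e^-2.24) = 0.9038
σ(1.16) = 1/(1+e^-1.16) = 0.7613
σ(-1.12) = 1/(1+e^1.12) = 0.246
result = [0.3752, 0.31, 0.8808, 0.9038, 0.7613, 0.246]

[0.3752, 0.31, 0.8808, 0.9038, 0.7613, 0.246]


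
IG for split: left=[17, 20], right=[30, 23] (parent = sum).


Parent = [47, 43], H_parent = 0.9986
H_left = 0.9953 (n=37), H_right = 0.9874 (n=53)
H_children = (37/90)·0.9953 + (53/90)·0.9874 = 0.9906
IG = 0.9986 - 0.9906 = 0.008

0.008


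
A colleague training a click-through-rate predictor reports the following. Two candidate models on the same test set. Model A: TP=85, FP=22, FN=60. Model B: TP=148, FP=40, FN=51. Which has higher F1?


Model A: P=85/107=0.7944, R=85/145=0.5862, F1=2PR/(P+R)=2TP/(2TP+FP+FN)=170/252=0.6746
Model B: P=148/188=0.7872, R=148/199=0.7437, F1=2PR/(P+R)=2TP/(2TP+FP+FN)=296/387=0.7649
0.6746 < 0.7649 → Model B

Model B


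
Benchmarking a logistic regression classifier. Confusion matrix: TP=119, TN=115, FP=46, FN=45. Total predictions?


Total = TP + TN + FP + FN
= 119 + 115 + 46 + 45
= 325
(Predicted positive: 165, predicted negative: 160)

325


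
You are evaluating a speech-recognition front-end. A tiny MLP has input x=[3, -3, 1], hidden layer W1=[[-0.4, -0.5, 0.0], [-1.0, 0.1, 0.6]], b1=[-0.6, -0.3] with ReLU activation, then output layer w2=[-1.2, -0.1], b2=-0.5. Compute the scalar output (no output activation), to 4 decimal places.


z1[0] = (-0.4)·(3) + (-0.5)·(-3) + (0.0)·(1) - 0.6 = -0.3
z1[1] = (-1.0)·(3) + (0.1)·(-3) + (0.6)·(1) - 0.3 = -3.0
h = ReLU(z1) = [0.0, 0.0]
output = (-1.2)·(0.0) + (-0.1)·(0.0) - 0.5 = -0.5

-0.5


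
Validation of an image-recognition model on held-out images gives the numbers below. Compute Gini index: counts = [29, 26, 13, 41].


Probabilities: [29/109, 26/109, 13/109, 41/109] ≈ [0.2661, 0.2385, 0.1193, 0.3761]
Σpᵢ² = (841 + 676 + 169 + 1681)/109² = 3367/11881
Gini = 1 - Σpᵢ² = 1 - 3367/11881 = 0.7166

0.7166


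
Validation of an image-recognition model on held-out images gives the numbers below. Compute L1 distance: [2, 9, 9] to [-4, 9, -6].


d = |2+ 4| + |9-9| + |9+ 6|
  = 6 + 0 + 15
  = 21

21


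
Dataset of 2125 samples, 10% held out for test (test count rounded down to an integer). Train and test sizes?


Test = ⌊2125·10/100⌋ = 212
Train = 2125 - 212 = 1913

Train: 1913, Test: 212


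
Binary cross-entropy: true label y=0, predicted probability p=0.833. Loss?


BCE = -[y·ln(p) + (1-y)·ln(1-p)]
= -0 - 1·ln(1-0.833)
= -ln(0.167) = 1.7898

1.7898


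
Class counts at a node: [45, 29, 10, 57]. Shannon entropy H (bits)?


Probabilities: [45/141, 29/141, 10/141, 57/141] ≈ [0.3191, 0.2057, 0.0709, 0.4043]
H = -((45/141)·log₂(45/141) + (29/141)·log₂(29/141) + (10/141)·log₂(10/141) + (57/141)·log₂(57/141))
  = 1.7941 bits

1.7941 bits


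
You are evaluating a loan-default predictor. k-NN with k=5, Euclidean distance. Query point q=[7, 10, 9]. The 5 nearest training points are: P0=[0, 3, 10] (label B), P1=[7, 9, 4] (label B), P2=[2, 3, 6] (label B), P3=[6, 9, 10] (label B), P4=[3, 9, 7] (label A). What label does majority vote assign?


d(q,P0) = 9.9499  (label B)
d(q,P1) = 5.099  (label B)
d(q,P2) = 9.1104  (label B)
d(q,P3) = 1.7321  (label B)
d(q,P4) = 4.5826  (label A)
Votes: A=1, B=4
Majority → B

B


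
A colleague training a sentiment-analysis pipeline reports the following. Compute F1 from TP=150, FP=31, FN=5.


Precision = 150/181 = 0.8287
Recall = 150/155 = 0.9677
F1 = 2·P·R/(P+R) = 2·TP/(2·TP+FP+FN) = 300/(300+31+5) = 300/336 = 0.8929

0.8929


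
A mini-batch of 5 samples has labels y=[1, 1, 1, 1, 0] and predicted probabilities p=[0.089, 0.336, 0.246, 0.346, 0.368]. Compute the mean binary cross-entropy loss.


L[0] = -ln(0.089) = 2.4191
L[1] = -ln(0.336) = 1.0906
L[2] = -ln(0.246) = 1.4024
L[3] = -ln(0.346) = 1.0613
L[4] = -ln(1-0.368) = -ln(0.632) = 0.4589
mean = (2.4191 + 1.0906 + 1.4024 + 1.0613 + 0.4589)/5 = 1.2865

1.2865


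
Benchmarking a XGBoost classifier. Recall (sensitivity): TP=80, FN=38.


Recall = TP/(TP+FN)
= 80/(80+38)
= 80/118 = 67.8%

67.8%


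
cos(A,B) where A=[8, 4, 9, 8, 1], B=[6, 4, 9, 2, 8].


A·B = 8·6 + 4·4 + 9·9 + 8·2 + 1·8 = 169
‖A‖ = √226 = 15.0333, ‖B‖ = √201 = 14.1774
cos = 169/(√226·√201) = 169/√45426 = 0.7929

0.7929


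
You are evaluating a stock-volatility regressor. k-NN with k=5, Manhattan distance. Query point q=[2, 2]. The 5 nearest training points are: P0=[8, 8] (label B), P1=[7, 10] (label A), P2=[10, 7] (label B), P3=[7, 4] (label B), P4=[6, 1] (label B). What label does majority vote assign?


d(q,P0) = 12  (label B)
d(q,P1) = 13  (label A)
d(q,P2) = 13  (label B)
d(q,P3) = 7  (label B)
d(q,P4) = 5  (label B)
Votes: A=1, B=4
Majority → B

B


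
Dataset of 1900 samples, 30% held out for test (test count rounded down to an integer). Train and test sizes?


Test = ⌊1900·30/100⌋ = 570
Train = 1900 - 570 = 1330

Train: 1330, Test: 570


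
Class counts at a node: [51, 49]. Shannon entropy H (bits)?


Probabilities: [51/100, 49/100] ≈ [0.51, 0.49]
H = -((51/100)·log₂(51/100) + (49/100)·log₂(49/100))
  = 0.9997 bits

0.9997 bits


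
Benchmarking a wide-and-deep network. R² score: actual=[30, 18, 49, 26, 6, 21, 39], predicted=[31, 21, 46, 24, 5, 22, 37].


ȳ = 27
SS_res = Σ(y-ŷ)² = 29
SS_tot = Σ(y-ȳ)² = 1196
R² = 1 - SS_res/SS_tot = 1 - 0.0242 = 0.9758

0.9758


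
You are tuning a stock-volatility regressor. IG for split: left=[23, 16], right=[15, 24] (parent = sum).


Parent = [38, 40], H_parent = 0.9995
H_left = 0.9766 (n=39), H_right = 0.9612 (n=39)
H_children = (39/78)·0.9766 + (39/78)·0.9612 = 0.9689
IG = 0.9995 - 0.9689 = 0.0306

0.0306


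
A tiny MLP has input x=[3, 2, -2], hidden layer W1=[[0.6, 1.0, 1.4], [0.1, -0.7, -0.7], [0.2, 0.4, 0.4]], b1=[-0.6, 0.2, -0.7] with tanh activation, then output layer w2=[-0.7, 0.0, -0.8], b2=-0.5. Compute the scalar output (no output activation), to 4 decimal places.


z1[0] = (0.6)·(3) + (1.0)·(2) + (1.4)·(-2) - 0.6 = 0.4
z1[1] = (0.1)·(3) + (-0.7)·(2) + (-0.7)·(-2) + 0.2 = 0.5
z1[2] = (0.2)·(3) + (0.4)·(2) + (0.4)·(-2) - 0.7 = -0.1
h = tanh(z1) = [0.3799, 0.4621, -0.0997]
output = (-0.7)·(0.3799) + (0.0)·(0.4621) + (-0.8)·(-0.0997) - 0.5 = -0.6862

-0.6862


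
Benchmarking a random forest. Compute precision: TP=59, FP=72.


Precision = TP/(TP+FP)
= 59/(59+72)
= 59/131 = 45.04%

45.04%


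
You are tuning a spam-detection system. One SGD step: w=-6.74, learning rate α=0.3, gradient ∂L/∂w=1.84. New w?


w_new = w - α·∇
= -6.74 - 0.3·1.84
= -6.74 - 0.552
= -7.292

-7.292


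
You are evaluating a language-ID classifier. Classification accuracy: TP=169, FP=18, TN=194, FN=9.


Accuracy = (TP+TN)/(TP+TN+FP+FN)
= (169+194)/(390)
= 363/390 = 93.08%

93.08%


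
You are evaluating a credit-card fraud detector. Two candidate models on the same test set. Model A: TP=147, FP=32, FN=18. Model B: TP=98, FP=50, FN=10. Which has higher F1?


Model A: P=147/179=0.8212, R=147/165=0.8909, F1=2PR/(P+R)=2TP/(2TP+FP+FN)=294/344=0.8547
Model B: P=98/148=0.6622, R=98/108=0.9074, F1=2PR/(P+R)=2TP/(2TP+FP+FN)=196/256=0.7656
0.8547 > 0.7656 → Model A

Model A


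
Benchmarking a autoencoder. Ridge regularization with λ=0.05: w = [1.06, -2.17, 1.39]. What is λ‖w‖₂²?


‖w‖₂² = (1.06)² + (-2.17)² + (1.39)²
     = 1.1236 + 4.7089 + 1.9321
     = 7.7646
λ·‖w‖₂² = 0.05·7.7646 = 0.38823

0.38823


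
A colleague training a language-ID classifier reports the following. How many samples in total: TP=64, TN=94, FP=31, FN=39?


Total = TP + TN + FP + FN
= 64 + 94 + 31 + 39
= 228
(Predicted positive: 95, predicted negative: 133)

228


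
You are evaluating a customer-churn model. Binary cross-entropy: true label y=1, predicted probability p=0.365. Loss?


BCE = -[y·ln(p) + (1-y)·ln(1-p)]
= -1·ln(0.365) - 0
= -ln(0.365) = 1.0079

1.0079


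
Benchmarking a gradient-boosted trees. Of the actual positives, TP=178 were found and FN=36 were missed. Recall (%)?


Recall = TP/(TP+FN)
= 178/(178+36)
= 178/214 = 83.18%

83.18%


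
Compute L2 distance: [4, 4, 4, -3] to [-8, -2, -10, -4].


d = √((4+ 8)² + (4+ 2)² + (4+ 10)² + (-3+ 4)²)
  = √(144 + 36 + 196 + 1)
  = √377 = 19.4165

19.4165


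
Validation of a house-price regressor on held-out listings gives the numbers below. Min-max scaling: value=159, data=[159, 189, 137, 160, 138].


min=137, max=189
(159-137)/(189-137) = 22/52 = 0.4231

0.4231


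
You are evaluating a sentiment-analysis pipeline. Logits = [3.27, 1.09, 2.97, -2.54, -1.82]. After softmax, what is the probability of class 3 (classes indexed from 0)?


Exponentials: e^3.27=26.3113, e^1.09=2.9743, e^2.97=19.4919, e^-2.54=0.0789, e^-1.82=0.162
Sum = 49.0184
Softmax = [0.5368, 0.0607, 0.3976, 0.0016, 0.0033]
p[3] = 0.0789/49.0184 = 0.0016

0.0016


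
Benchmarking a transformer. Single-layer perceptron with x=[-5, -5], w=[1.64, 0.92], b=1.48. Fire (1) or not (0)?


z = (-5)·(1.64) + (-5)·(0.92) + 1.48
  = -11.32
step(z) = 0 (z<0)

0


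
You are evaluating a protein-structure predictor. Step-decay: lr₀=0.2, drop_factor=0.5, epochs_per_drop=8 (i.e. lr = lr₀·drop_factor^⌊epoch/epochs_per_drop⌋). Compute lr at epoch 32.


n_drops = ⌊32/8⌋ = 4
lr = 0.2·0.5^4 = 0.2·0.0625 = 0.0125

0.0125


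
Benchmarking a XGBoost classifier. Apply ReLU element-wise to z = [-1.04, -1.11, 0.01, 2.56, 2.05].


ReLU(-1.04) = max(0, -1.04) = 0.0
ReLU(-1.11) = max(0, -1.11) = 0.0
ReLU(0.01) = max(0, 0.01) = 0.01
ReLU(2.56) = max(0, 2.56) = 2.56
ReLU(2.05) = max(0, 2.05) = 2.05
result = [0.0, 0.0, 0.01, 2.56, 2.05]

[0.0, 0.0, 0.01, 2.56, 2.05]


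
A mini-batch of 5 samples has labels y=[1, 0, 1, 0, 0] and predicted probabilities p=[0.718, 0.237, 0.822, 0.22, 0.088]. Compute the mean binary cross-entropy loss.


L[0] = -ln(0.718) = 0.3313
L[1] = -ln(1-0.237) = -ln(0.763) = 0.2705
L[2] = -ln(0.822) = 0.196
L[3] = -ln(1-0.22) = -ln(0.78) = 0.2485
L[4] = -ln(1-0.088) = -ln(0.912) = 0.0921
mean = (0.3313 + 0.2705 + 0.196 + 0.2485 + 0.0921)/5 = 0.2277

0.2277


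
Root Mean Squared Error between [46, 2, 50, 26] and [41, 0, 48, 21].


MSE = 58/4 = 14.5
RMSE = √(58/4) = 3.8079

3.8079


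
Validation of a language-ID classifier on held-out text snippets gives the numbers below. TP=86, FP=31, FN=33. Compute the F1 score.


Precision = 86/117 = 0.735
Recall = 86/119 = 0.7227
F1 = 2·P·R/(P+R) = 2·TP/(2·TP+FP+FN) = 172/(172+31+33) = 172/236 = 0.7288

0.7288


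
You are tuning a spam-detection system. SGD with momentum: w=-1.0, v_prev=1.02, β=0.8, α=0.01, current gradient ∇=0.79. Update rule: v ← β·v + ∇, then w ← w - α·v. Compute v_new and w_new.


v_new = 0.8·1.02 + 0.79 = 0.816 + 0.79 = 1.606
w_new = -1.0 - 0.01·1.606 = -1.0 - 0.01606 = -1.01606

v_new=1.606, w_new=-1.01606


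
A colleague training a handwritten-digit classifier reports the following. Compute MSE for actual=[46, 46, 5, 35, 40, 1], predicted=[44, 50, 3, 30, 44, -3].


Squared errors: (46-44)²=4, (46-50)²=16, (5-3)²=4, (35-30)²=25, (40-44)²=16, (1+ 3)²=16
Sum = 81
MSE = 81/6 = 27/2

27/2


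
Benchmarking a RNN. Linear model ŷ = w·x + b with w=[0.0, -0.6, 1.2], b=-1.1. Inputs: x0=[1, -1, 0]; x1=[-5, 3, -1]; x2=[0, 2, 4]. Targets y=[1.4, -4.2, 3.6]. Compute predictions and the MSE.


ŷ0 = (0.0)·(1) + (-0.6)·(-1) + (1.2)·(0) - 1.1 = -0.5
ŷ1 = (0.0)·(-5) + (-0.6)·(3) + (1.2)·(-1) - 1.1 = -4.1
ŷ2 = (0.0)·(0) + (-0.6)·(2) + (1.2)·(4) - 1.1 = 2.5
errors² = [3.61, 0.01, 1.21]
MSE = 4.8300/3 = 1.61

1.61


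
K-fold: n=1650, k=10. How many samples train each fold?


Fold size = 1650/10 = 165
Training per fold = 1650 - 165 = 1485

1485


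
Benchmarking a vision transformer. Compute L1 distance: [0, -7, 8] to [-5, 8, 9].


d = |0+ 5| + |-7-8| + |8-9|
  = 5 + 15 + 1
  = 21

21


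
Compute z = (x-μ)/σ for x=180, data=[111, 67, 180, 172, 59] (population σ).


μ = 117.8, σ = 50.7756
z = (180 - 117.8)/50.7756 = 1.225

1.225


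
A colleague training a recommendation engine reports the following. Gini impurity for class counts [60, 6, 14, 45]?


Probabilities: [60/125, 6/125, 14/125, 45/125] ≈ [0.48, 0.048, 0.112, 0.36]
Σpᵢ² = (3600 + 36 + 196 + 2025)/125² = 5857/15625
Gini = 1 - Σpᵢ² = 1 - 5857/15625 = 0.6252

0.6252


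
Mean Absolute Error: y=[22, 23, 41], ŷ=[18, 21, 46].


Absolute errors: |22-18|=4, |23-21|=2, |41-46|=5
Sum = 11
MAE = 11/3 = 11/3

11/3


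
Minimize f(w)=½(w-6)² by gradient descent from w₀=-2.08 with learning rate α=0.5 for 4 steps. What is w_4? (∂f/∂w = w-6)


step 1: grad = -2.08-6 = -8.08; w = -2.08 - 0.5·(-8.08) = 1.96
step 2: grad = 1.96-6 = -4.04; w = 1.96 - 0.5·(-4.04) = 3.98
step 3: grad = 3.98-6 = -2.02; w = 3.98 - 0.5·(-2.02) = 4.99
step 4: grad = 4.99-6 = -1.01; w = 4.99 - 0.5·(-1.01) = 5.495

5.495


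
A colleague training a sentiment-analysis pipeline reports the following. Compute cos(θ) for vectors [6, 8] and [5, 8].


A·B = 6·5 + 8·8 = 94
‖A‖ = √100 = 10, ‖B‖ = √89 = 9.434
cos = 94/(√100·√89) = 94/√8900 = 0.9964

0.9964


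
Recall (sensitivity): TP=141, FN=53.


Recall = TP/(TP+FN)
= 141/(141+53)
= 141/194 = 72.68%

72.68%


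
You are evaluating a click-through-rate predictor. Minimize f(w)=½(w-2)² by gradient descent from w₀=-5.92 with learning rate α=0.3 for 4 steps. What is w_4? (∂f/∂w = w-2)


step 1: grad = -5.92-2 = -7.92; w = -5.92 - 0.3·(-7.92) = -3.544
step 2: grad = -3.544-2 = -5.544; w = -3.544 - 0.3·(-5.544) = -1.8808
step 3: grad = -1.8808-2 = -3.8808; w = -1.8808 - 0.3·(-3.8808) = -0.71656
step 4: grad = -0.71656-2 = -2.71656; w = -0.71656 - 0.3·(-2.71656) = 0.098408

0.098408


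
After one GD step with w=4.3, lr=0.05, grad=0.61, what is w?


w_new = w - α·∇
= 4.3 - 0.05·0.61
= 4.3 - 0.0305
= 4.2695

4.2695


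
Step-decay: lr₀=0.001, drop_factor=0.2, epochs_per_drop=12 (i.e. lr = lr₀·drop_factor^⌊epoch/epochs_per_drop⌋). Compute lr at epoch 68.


n_drops = ⌊68/12⌋ = 5
lr = 0.001·0.2^5 = 0.001·0.00032 = 0.00000032

0.00000032


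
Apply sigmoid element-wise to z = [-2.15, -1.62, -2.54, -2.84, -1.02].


σ(-2.15) = 1/(1+e^2.15) = 0.1043
σ(-1.62) = 1/(1+e^1.62) = 0.1652
σ(-2.54) = 1/(1+e^2.54) = 0.0731
σ(-2.84) = 1/(1+e^2.84) = 0.0552
σ(-1.02) = 1/(1+e^1.02) = 0.265
result = [0.1043, 0.1652, 0.0731, 0.0552, 0.265]

[0.1043, 0.1652, 0.0731, 0.0552, 0.265]


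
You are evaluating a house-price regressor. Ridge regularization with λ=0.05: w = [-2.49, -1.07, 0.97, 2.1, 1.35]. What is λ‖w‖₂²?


‖w‖₂² = (-2.49)² + (-1.07)² + (0.97)² + (2.1)² + (1.35)²
     = 6.2001 + 1.1449 + 0.9409 + 4.41 + 1.8225
     = 14.5184
λ·‖w‖₂² = 0.05·14.5184 = 0.72592

0.72592


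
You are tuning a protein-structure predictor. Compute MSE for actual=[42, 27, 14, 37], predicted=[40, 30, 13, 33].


Squared errors: (42-40)²=4, (27-30)²=9, (14-13)²=1, (37-33)²=16
Sum = 30
MSE = 30/4 = 15/2

15/2


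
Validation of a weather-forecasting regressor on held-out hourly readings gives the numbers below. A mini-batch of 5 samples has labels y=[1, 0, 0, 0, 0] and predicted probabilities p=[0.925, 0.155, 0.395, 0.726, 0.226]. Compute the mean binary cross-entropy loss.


L[0] = -ln(0.925) = 0.078
L[1] = -ln(1-0.155) = -ln(0.845) = 0.1684
L[2] = -ln(1-0.395) = -ln(0.605) = 0.5025
L[3] = -ln(1-0.726) = -ln(0.274) = 1.2946
L[4] = -ln(1-0.226) = -ln(0.774) = 0.2562
mean = (0.078 + 0.1684 + 0.5025 + 1.2946 + 0.2562)/5 = 0.4599

0.4599


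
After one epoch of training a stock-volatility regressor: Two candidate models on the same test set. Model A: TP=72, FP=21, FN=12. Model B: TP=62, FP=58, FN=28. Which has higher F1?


Model A: P=72/93=0.7742, R=72/84=0.8571, F1=2PR/(P+R)=2TP/(2TP+FP+FN)=144/177=0.8136
Model B: P=62/120=0.5167, R=62/90=0.6889, F1=2PR/(P+R)=2TP/(2TP+FP+FN)=124/210=0.5905
0.8136 > 0.5905 → Model A

Model A


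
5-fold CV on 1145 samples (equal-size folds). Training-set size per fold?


Fold size = 1145/5 = 229
Training per fold = 1145 - 229 = 916

916


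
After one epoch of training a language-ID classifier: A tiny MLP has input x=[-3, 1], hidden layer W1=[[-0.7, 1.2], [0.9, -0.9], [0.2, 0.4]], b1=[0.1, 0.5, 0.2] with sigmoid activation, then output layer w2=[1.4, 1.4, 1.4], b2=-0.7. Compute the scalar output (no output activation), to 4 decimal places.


z1[0] = (-0.7)·(-3) + (1.2)·(1) + 0.1 = 3.4
z1[1] = (0.9)·(-3) + (-0.9)·(1) + 0.5 = -3.1
z1[2] = (0.2)·(-3) + (0.4)·(1) + 0.2 = 0.0
h = sigmoid(z1) = [0.9677, 0.0431, 0.5]
output = (1.4)·(0.9677) + (1.4)·(0.0431) + (1.4)·(0.5) - 0.7 = 1.4151

1.4151


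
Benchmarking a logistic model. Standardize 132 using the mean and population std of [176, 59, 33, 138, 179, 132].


μ = 119.5, σ = 55.3376
z = (132 - 119.5)/55.3376 = 0.2259

0.2259


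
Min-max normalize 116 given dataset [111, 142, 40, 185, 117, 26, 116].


min=26, max=185
(116-26)/(185-26) = 90/159 = 0.566

0.566


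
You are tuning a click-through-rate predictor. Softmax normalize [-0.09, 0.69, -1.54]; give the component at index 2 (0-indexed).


Exponentials: e^-0.09=0.9139, e^0.69=1.9937, e^-1.54=0.2144
Sum = 3.122
Softmax = [0.2927, 0.6386, 0.0687]
p[2] = 0.2144/3.122 = 0.0687

0.0687


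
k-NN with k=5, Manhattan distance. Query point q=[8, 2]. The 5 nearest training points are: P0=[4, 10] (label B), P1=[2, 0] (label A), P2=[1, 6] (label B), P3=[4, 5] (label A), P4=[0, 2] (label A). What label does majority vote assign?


d(q,P0) = 12  (label B)
d(q,P1) = 8  (label A)
d(q,P2) = 11  (label B)
d(q,P3) = 7  (label A)
d(q,P4) = 8  (label A)
Votes: A=3, B=2
Majority → A

A


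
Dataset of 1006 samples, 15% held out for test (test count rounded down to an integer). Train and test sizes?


Test = ⌊1006·15/100⌋ = 150
Train = 1006 - 150 = 856

Train: 856, Test: 150


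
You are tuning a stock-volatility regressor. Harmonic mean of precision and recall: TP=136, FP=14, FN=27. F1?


Precision = 136/150 = 0.9067
Recall = 136/163 = 0.8344
F1 = 2·P·R/(P+R) = 2·TP/(2·TP+FP+FN) = 272/(272+14+27) = 272/313 = 0.869

0.869


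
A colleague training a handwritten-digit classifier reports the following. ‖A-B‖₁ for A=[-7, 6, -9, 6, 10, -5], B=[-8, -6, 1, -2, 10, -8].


d = |-7+ 8| + |6+ 6| + |-9-1| + |6+ 2| + |10-10| + |-5+ 8|
  = 1 + 12 + 10 + 8 + 0 + 3
  = 34

34


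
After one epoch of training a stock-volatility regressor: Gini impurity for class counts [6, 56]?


Probabilities: [6/62, 56/62] ≈ [0.0968, 0.9032]
Σpᵢ² = (36 + 3136)/62² = 3172/3844
Gini = 1 - Σpᵢ² = 1 - 3172/3844 = 0.1748

0.1748


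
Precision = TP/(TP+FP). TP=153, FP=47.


Precision = TP/(TP+FP)
= 153/(153+47)
= 153/200 = 76.5%

76.5%


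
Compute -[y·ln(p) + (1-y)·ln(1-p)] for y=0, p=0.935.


BCE = -[y·ln(p) + (1-y)·ln(1-p)]
= -0 - 1·ln(1-0.935)
= -ln(0.065) = 2.7334

2.7334


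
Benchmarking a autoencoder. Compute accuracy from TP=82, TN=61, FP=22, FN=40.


Accuracy = (TP+TN)/(TP+TN+FP+FN)
= (82+61)/(205)
= 143/205 = 69.76%

69.76%


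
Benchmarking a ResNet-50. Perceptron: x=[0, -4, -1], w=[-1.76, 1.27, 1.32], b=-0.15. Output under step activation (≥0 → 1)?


z = (0)·(-1.76) + (-4)·(1.27) + (-1)·(1.32) - 0.15
  = -6.55
step(z) = 0 (z<0)

0


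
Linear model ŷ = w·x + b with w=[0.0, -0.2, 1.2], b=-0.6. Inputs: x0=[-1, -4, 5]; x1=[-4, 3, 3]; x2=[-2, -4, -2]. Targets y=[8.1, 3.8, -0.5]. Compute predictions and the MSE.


ŷ0 = (0.0)·(-1) + (-0.2)·(-4) + (1.2)·(5) - 0.6 = 6.2
ŷ1 = (0.0)·(-4) + (-0.2)·(3) + (1.2)·(3) - 0.6 = 2.4
ŷ2 = (0.0)·(-2) + (-0.2)·(-4) + (1.2)·(-2) - 0.6 = -2.2
errors² = [3.61, 1.96, 2.89]
MSE = 8.4600/3 = 2.82

2.82


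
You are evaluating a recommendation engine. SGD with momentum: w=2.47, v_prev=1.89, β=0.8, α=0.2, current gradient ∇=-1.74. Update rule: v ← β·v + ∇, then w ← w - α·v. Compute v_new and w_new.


v_new = 0.8·1.89 - 1.74 = 1.512 - 1.74 = -0.228
w_new = 2.47 - 0.2·-0.228 = 2.47 + 0.0456 = 2.5156

v_new=-0.228, w_new=2.5156


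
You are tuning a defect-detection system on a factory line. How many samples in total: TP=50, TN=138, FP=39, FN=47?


Total = TP + TN + FP + FN
= 50 + 138 + 39 + 47
= 274
(Predicted positive: 89, predicted negative: 185)

274


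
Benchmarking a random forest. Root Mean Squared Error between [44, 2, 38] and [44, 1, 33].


MSE = 26/3 = 8.6667
RMSE = √(26/3) = 2.9439

2.9439
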